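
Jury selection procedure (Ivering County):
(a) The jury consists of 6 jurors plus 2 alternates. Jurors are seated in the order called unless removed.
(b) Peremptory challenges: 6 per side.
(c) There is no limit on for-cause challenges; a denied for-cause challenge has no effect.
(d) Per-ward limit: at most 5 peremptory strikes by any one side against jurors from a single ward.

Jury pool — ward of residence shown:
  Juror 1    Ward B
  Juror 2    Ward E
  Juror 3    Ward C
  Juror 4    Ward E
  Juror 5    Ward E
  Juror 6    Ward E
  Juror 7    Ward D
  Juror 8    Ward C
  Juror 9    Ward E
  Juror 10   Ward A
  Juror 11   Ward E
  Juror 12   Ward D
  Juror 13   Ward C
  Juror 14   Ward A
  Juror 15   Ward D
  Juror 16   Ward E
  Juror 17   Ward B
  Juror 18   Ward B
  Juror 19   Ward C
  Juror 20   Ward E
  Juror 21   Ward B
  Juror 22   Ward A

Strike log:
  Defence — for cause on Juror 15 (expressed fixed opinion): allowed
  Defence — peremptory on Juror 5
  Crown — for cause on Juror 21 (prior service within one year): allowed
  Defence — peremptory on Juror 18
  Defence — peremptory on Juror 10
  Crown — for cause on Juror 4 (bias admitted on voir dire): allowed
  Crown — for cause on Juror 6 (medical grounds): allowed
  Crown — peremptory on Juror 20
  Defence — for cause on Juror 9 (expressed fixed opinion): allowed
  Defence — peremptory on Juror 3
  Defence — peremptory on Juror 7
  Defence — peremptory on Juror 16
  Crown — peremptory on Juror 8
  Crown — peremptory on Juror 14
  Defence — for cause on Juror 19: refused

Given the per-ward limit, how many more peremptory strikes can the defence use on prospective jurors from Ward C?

Defence peremptories so far: #5, #18, #10, #3, #7, #16 — 6 of 6 used, 0 left overall.
Against Ward C: #3 — 1 used; per-ward cap 5 leaves 4.
Binding limit: min(0, 4) = 0.

0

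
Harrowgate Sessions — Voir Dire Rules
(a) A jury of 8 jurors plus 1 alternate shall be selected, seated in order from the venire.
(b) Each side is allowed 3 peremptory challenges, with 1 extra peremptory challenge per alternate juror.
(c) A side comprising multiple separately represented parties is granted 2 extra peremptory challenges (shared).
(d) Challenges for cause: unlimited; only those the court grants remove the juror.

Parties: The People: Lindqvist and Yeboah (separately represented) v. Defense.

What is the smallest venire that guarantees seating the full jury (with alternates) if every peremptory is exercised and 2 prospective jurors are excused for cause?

21

Seats to fill: 8 + 1 alternates = 9.
Peremptories — The People: 3 + 1×1 + 2 = 6; Defense: 3 + 1×1 = 4; total 10.
For-cause removals: 2.
Minimum venire: 9 + 10 + 2 = 21.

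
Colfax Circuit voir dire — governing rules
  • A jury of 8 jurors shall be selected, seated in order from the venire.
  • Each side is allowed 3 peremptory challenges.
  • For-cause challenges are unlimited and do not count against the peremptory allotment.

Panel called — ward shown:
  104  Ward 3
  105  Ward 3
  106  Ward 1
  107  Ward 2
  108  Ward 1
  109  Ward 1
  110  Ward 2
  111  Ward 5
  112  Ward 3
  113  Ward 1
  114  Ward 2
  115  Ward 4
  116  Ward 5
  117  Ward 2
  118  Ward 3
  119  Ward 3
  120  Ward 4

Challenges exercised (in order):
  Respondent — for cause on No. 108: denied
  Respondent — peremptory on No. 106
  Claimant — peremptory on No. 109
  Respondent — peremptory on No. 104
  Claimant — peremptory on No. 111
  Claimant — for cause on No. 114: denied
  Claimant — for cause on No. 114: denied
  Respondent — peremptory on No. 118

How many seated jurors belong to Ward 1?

Removed: #104, #106, #109, #111, #118.
Seated jurors 1–8: #105, #107, #108, #110, #112, #113, #114, #115.
Of those, in Ward 1: #108, #113 → 2.

2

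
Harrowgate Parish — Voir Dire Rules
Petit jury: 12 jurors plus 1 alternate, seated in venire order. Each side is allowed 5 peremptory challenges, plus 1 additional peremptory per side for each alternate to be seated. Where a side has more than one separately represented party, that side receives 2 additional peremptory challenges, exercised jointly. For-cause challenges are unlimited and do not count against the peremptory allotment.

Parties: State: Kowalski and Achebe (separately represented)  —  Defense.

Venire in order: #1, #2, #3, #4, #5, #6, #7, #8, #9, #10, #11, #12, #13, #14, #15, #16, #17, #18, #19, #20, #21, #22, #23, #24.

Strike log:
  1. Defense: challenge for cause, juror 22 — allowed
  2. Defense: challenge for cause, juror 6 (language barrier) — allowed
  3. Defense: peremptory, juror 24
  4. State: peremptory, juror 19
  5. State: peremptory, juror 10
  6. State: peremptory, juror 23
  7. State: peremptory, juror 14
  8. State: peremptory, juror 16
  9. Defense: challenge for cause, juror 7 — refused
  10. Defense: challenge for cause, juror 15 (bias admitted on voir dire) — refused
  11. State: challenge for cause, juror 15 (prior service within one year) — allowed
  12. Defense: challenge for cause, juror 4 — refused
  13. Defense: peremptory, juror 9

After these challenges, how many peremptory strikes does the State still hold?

State allotment: 5 base + 1 × 1 alternate + 2 multi-party = 8.
State peremptories used: #19, #10, #23, #14, #16 — 5 (the for-cause on #15 doesn't count).
Remaining: 8 − 5 = 3.

3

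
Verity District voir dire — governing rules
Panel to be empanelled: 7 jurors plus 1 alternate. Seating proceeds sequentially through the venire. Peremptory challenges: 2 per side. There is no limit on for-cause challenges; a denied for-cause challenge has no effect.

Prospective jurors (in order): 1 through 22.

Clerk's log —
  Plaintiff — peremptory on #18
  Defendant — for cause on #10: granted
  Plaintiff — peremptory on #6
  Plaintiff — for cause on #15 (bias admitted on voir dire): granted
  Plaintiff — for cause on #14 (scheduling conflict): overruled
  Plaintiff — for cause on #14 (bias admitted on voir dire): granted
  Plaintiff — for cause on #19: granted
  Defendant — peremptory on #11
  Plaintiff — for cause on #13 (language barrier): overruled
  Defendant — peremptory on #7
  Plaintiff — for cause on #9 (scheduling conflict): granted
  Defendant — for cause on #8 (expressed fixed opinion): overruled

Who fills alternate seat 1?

13

Removed: #6, #7, #9, #10, #11, #14, #15, #18, #19. (#8, #13 stay — for-cause denied.)
Filling seats in venire order through position 8: #1, #2, #3, #4, #5, #8, #12, #13.
So alternate 1 is #13.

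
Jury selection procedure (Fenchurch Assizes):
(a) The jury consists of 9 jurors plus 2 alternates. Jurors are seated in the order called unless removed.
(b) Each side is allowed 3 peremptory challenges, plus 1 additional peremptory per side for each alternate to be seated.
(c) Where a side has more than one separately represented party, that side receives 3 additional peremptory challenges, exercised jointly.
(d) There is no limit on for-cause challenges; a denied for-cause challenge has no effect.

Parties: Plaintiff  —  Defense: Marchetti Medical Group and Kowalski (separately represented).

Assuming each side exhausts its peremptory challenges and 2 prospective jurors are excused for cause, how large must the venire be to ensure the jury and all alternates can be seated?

Seats to fill: 9 + 2 alternates = 11.
Peremptories — Plaintiff: 3 + 1×2 = 5; Defense: 3 + 1×2 + 3 = 8; total 13.
For-cause removals: 2.
Minimum venire: 11 + 13 + 2 = 26.

26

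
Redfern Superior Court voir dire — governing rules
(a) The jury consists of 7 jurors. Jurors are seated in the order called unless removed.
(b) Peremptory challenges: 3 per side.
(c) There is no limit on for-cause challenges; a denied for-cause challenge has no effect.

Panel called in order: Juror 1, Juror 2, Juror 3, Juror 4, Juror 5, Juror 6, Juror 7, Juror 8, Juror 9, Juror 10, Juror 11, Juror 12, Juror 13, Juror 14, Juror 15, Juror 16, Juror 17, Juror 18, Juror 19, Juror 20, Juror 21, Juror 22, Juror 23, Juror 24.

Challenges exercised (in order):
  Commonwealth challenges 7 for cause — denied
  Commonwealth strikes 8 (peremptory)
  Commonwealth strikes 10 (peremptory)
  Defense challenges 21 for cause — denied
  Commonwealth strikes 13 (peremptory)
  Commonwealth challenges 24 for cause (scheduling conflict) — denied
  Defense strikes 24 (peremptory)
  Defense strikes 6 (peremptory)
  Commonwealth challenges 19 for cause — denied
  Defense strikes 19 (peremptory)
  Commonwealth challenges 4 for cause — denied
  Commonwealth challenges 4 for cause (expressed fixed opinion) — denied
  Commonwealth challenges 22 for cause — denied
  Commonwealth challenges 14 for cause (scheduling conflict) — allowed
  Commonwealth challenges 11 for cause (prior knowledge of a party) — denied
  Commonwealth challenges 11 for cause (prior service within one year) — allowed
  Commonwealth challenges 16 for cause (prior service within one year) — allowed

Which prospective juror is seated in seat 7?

9

Removed: #6, #8, #10, #11, #13, #14, #16, #19, #24. (#4, #7, #21, #22 stay — for-cause denied.)
Filling seats in venire order through position 7: #1, #2, #3, #4, #5, #7, #9.
So seat 7 is #9.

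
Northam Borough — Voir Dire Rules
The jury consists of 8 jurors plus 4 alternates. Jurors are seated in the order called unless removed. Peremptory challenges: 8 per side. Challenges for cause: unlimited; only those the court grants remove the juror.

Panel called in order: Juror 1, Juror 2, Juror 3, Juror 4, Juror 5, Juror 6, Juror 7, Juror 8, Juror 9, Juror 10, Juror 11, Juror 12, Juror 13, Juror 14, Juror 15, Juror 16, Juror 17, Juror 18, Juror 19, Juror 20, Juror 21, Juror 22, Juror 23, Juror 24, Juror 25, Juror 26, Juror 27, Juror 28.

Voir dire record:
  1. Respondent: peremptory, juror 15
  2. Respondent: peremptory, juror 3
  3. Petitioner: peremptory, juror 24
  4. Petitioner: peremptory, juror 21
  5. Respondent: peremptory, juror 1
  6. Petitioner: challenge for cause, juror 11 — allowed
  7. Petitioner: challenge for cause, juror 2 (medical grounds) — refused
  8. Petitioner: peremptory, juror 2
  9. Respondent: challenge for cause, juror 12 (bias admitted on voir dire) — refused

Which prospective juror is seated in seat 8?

12

Removed: #1, #2, #3, #11, #15, #21, #24. (#12 stays — for-cause denied.)
Filling seats in venire order through position 8: #4, #5, #6, #7, #8, #9, #10, #12.
So seat 8 is #12.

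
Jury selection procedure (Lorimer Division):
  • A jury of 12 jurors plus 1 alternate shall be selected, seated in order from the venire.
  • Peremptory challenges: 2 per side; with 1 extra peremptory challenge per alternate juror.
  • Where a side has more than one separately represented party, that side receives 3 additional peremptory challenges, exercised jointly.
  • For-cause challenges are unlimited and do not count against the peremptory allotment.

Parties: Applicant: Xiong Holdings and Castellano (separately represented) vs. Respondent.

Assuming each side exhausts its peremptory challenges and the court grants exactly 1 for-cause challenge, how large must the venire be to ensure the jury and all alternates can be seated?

Seats to fill: 12 + 1 alternates = 13.
Peremptories — Applicant: 2 + 1×1 + 3 = 6; Respondent: 2 + 1×1 = 3; total 9.
For-cause removals: 1.
Minimum venire: 13 + 9 + 1 = 23.

23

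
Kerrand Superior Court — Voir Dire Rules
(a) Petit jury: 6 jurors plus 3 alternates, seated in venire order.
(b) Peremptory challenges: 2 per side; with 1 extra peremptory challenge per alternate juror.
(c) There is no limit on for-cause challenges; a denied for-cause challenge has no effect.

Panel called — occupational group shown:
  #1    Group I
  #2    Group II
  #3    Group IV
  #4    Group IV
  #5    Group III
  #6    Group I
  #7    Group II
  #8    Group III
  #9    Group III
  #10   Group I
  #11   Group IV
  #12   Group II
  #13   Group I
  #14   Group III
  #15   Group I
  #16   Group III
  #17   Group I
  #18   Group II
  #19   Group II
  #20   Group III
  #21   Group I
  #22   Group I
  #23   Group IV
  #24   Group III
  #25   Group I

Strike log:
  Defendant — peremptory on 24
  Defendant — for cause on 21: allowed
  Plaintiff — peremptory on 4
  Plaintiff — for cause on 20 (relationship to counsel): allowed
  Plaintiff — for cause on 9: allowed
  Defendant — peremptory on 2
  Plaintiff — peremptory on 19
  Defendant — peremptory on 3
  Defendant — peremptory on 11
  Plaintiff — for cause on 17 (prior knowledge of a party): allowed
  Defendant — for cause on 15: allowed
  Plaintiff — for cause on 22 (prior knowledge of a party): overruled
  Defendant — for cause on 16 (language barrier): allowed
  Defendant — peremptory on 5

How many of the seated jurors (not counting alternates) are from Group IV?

0

Removed: #2, #3, #4, #5, #9, #11, #15, #16, #17, #19, #20, #21, #24.
Seated jurors 1–6: #1, #6, #7, #8, #10, #12 (alternates #13, #14, #18 not counted).
None of those are in Group IV → 0.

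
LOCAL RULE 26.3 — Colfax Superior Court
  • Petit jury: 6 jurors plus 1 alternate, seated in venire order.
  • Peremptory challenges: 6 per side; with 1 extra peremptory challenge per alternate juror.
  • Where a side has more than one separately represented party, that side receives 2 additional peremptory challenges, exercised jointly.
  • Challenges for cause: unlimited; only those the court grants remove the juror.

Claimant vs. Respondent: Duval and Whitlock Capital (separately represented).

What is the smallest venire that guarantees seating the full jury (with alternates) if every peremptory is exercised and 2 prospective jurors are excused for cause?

25

Seats to fill: 6 + 1 alternates = 7.
Peremptories — Claimant: 6 + 1×1 = 7; Respondent: 6 + 1×1 + 2 = 9; total 16.
For-cause removals: 2.
Minimum venire: 7 + 16 + 2 = 25.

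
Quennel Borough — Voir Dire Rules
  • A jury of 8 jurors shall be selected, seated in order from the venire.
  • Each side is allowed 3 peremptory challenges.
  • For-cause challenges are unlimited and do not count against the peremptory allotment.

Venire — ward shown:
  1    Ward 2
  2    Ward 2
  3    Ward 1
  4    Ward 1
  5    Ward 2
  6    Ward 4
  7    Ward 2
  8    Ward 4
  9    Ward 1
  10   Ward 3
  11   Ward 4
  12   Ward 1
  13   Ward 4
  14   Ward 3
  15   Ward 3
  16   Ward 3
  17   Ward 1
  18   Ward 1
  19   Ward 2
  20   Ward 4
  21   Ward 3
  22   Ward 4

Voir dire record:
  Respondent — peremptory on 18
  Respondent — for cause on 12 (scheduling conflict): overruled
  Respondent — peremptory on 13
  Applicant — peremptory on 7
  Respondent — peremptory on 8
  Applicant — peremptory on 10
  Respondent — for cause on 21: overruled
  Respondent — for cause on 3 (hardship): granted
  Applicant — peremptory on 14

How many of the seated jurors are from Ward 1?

Removed: #3, #7, #8, #10, #13, #14, #18.
Seated jurors 1–8: #1, #2, #4, #5, #6, #9, #11, #12.
Of those, in Ward 1: #4, #9, #12 → 3.

3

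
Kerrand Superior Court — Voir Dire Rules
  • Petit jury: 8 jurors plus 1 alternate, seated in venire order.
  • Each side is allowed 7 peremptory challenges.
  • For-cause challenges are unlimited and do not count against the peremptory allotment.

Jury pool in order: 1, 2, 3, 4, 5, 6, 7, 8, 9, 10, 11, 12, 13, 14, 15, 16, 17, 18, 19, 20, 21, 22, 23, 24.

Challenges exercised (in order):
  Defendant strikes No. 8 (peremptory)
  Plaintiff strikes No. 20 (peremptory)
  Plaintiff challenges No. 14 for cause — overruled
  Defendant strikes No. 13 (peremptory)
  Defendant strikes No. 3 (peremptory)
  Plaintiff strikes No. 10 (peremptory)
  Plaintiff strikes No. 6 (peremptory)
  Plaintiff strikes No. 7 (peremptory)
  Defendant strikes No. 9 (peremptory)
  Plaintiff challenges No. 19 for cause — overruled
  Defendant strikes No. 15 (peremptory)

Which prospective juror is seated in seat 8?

Removed: #3, #6, #7, #8, #9, #10, #13, #15, #20. (#14, #19 stay — for-cause denied.)
Filling seats in venire order through position 8: #1, #2, #4, #5, #11, #12, #14, #16.
So seat 8 is #16.

16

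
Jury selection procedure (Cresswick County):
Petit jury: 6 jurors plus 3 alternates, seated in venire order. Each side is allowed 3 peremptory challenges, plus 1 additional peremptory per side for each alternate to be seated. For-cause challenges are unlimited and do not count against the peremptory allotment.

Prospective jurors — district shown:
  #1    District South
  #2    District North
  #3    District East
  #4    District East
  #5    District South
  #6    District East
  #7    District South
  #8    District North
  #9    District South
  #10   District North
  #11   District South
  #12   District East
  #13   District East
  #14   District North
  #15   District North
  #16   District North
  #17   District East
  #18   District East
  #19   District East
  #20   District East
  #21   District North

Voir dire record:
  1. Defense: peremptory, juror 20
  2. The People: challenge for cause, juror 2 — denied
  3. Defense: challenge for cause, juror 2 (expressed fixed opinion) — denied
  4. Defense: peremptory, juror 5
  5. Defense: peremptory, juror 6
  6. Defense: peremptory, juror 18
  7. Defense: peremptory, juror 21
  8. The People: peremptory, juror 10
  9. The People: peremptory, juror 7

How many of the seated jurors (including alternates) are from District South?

Removed: #5, #6, #7, #10, #18, #20, #21.
Seated (9 incl. alternates): #1, #2, #3, #4, #8, #9, #11, #12, #13.
Of those, in District South: #1, #9, #11 → 3.

3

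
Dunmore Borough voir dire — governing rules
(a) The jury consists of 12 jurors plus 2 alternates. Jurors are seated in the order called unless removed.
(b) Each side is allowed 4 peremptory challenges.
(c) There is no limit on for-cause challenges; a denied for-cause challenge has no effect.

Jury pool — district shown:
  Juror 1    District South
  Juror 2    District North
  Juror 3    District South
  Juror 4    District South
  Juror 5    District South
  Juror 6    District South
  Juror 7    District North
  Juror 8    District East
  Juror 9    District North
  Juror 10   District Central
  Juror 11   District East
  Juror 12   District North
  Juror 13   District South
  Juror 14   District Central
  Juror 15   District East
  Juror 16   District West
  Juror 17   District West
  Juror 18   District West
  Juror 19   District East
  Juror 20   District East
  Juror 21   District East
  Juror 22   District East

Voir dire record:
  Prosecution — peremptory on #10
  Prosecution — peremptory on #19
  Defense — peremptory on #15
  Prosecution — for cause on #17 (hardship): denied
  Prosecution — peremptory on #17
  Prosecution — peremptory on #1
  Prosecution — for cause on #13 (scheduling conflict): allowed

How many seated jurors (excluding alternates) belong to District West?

1

Removed: #1, #10, #13, #15, #17, #19.
Seated jurors 1–12: #2, #3, #4, #5, #6, #7, #8, #9, #11, #12, #14, #16 (alternates #18, #20 not counted).
Of those, in District West: #16 → 1.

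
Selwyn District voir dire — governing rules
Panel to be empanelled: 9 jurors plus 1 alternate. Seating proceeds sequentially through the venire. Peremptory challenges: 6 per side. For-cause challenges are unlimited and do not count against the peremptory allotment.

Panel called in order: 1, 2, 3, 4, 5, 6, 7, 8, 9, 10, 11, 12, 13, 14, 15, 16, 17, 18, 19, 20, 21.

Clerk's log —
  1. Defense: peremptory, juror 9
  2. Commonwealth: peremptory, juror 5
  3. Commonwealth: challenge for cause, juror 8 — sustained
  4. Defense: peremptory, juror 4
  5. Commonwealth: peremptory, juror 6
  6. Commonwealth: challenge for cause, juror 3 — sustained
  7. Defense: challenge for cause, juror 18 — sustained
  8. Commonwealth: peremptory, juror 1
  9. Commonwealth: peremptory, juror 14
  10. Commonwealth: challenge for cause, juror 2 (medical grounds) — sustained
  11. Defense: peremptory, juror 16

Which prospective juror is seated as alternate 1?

21

Removed: #1, #2, #3, #4, #5, #6, #8, #9, #14, #16, #18.
Seating in order: seats 1–9 → #7, #10, #11, #12, #13, #15, #17, #19, #20; alternates → #21.
So alternate 1 is #21.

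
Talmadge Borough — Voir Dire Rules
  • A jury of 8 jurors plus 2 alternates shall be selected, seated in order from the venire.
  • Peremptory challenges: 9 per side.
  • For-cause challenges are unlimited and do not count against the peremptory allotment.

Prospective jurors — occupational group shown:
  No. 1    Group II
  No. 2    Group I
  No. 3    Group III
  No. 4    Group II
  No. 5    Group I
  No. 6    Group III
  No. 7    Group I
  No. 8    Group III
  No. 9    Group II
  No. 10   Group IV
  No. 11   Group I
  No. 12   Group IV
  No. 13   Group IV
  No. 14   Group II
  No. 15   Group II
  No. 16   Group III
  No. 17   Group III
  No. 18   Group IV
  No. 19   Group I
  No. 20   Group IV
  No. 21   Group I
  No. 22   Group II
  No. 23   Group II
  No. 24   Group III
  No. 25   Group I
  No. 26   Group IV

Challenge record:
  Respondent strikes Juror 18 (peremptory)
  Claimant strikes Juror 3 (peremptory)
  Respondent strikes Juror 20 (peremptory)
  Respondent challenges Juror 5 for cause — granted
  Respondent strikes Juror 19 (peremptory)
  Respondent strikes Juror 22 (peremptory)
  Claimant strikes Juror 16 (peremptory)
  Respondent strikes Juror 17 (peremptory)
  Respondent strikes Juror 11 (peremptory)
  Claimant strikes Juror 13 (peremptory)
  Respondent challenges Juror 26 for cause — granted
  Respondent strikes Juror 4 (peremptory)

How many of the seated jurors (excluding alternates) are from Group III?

Removed: #3, #4, #5, #11, #13, #16, #17, #18, #19, #20, #22, #26.
Seated jurors 1–8: #1, #2, #6, #7, #8, #9, #10, #12 (alternates #14, #15 not counted).
Of those, in Group III: #6, #8 → 2.

2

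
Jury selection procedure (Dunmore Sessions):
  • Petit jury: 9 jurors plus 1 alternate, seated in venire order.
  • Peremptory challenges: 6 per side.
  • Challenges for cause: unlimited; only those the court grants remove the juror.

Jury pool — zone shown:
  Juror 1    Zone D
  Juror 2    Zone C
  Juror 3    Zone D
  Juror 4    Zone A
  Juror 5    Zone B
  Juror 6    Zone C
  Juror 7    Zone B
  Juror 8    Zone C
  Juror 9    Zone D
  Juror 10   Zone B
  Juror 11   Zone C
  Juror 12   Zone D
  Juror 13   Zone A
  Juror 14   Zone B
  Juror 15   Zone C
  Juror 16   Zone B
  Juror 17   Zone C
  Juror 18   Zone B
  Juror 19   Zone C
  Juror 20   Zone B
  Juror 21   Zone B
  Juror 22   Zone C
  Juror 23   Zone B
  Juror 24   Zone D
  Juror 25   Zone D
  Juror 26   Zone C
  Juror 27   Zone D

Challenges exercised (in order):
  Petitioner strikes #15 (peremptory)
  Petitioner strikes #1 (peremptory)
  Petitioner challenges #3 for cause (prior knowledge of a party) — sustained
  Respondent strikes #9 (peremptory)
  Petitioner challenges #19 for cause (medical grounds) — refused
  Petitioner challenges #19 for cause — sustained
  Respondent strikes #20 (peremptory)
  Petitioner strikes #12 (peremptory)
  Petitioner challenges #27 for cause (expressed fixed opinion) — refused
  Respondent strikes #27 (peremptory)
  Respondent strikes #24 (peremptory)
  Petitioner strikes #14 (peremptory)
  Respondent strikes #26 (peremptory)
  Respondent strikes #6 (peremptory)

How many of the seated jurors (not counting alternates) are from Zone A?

Removed: #1, #3, #6, #9, #12, #14, #15, #19, #20, #24, #26, #27.
Seated jurors 1–9: #2, #4, #5, #7, #8, #10, #11, #13, #16 (alternates #17 not counted).
Of those, in Zone A: #4, #13 → 2.

2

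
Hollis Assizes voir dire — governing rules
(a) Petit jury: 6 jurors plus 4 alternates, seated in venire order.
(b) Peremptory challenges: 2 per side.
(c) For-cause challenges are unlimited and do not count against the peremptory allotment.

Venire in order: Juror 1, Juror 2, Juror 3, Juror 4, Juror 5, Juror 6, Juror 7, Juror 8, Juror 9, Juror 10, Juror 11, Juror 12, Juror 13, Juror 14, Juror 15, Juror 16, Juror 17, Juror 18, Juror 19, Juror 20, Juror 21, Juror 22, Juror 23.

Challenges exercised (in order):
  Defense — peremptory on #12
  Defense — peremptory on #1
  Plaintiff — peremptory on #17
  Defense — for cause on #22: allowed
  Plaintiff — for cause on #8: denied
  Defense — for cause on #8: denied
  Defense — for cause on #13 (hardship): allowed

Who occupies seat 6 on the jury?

Removed: #1, #12, #13, #17, #22. (#8 stays — for-cause denied.)
Seating in order: seats 1–6 → #2, #3, #4, #5, #6, #7; alternates → #8, #9, #10, #11.
So seat 6 is #7.

7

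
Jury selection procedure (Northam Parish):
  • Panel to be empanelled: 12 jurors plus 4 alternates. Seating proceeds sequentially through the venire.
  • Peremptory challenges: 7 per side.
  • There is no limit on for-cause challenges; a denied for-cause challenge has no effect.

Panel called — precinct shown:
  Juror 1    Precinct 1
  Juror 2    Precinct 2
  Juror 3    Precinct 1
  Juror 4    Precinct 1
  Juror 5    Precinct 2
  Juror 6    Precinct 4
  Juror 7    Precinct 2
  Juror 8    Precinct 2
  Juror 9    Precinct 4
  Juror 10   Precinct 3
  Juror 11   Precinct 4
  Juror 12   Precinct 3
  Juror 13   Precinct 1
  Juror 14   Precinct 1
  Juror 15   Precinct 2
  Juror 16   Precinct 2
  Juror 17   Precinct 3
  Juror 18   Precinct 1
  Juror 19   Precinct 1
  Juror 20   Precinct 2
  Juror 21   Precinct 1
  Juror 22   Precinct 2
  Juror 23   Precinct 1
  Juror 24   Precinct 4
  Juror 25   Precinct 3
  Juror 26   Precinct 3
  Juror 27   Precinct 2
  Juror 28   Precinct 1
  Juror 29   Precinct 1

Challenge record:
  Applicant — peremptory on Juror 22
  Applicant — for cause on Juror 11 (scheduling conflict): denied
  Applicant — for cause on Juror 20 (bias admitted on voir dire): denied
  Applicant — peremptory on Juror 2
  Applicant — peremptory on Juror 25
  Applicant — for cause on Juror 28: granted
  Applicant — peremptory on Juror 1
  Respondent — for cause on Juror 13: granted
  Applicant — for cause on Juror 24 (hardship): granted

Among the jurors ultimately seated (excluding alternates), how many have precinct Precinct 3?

Removed: #1, #2, #13, #22, #24, #25, #28.
Seated jurors 1–12: #3, #4, #5, #6, #7, #8, #9, #10, #11, #12, #14, #15 (alternates #16, #17, #18, #19 not counted).
Of those, in Precinct 3: #10, #12 → 2.

2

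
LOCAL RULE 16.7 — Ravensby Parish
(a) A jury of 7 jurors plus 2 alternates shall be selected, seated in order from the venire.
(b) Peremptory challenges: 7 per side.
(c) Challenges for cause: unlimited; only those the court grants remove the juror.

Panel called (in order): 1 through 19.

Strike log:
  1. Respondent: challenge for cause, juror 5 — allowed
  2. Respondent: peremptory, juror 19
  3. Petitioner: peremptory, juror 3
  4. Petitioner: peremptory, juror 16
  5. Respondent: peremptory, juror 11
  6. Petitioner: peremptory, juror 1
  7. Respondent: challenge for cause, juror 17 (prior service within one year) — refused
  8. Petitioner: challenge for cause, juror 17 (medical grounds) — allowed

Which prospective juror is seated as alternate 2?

Removed: #1, #3, #5, #11, #16, #17, #19.
Seating in order: seats 1–7 → #2, #4, #6, #7, #8, #9, #10; alternates → #12, #13.
So alternate 2 is #13.

13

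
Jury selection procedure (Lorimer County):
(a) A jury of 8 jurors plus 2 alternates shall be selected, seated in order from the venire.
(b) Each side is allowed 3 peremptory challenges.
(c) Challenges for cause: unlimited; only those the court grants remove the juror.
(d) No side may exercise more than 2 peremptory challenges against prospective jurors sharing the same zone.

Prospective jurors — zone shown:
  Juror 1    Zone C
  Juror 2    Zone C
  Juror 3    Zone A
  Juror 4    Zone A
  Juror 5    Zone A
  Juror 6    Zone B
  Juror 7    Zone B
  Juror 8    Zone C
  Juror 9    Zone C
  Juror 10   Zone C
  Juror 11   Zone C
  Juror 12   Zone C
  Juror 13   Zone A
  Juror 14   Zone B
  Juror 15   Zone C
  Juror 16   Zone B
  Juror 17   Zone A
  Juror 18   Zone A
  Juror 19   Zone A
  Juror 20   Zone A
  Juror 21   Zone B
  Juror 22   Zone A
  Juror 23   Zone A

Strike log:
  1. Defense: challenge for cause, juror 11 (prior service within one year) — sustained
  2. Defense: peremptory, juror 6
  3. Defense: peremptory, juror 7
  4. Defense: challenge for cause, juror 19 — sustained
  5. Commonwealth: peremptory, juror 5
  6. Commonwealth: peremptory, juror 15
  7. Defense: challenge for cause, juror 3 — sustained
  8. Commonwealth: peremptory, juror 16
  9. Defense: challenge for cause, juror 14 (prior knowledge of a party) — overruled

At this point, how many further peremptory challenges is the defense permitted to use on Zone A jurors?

1

Defense peremptories so far: #6, #7 — 2 of 3 used, 1 left overall.
Against Zone A: none yet — per-zone cap 2 leaves 2.
Binding limit: min(1, 2) = 1.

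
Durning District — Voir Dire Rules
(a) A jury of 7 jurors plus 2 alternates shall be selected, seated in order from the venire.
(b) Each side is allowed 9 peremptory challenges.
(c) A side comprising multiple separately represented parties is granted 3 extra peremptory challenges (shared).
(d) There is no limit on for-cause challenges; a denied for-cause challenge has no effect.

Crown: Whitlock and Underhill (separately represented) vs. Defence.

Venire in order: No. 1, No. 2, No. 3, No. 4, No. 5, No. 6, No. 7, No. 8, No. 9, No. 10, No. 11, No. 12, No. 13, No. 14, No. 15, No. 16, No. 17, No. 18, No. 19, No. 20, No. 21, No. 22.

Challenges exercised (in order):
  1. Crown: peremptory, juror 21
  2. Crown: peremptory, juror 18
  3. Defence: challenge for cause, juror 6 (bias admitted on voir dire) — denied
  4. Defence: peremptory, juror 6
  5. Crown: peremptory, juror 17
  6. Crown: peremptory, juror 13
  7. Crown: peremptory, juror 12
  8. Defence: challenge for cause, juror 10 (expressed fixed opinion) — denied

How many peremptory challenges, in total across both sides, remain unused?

15

Crown allotment: 9 base + 3 multi-party = 12. Defence allotment: 9.
Crown peremptories used: #21, #18, #17, #13, #12 — 5.
Defence peremptories used: #6 — 1 (for-cause on #6, #10 don't count).
Remaining: (12 − 5) + (9 − 1) = 15.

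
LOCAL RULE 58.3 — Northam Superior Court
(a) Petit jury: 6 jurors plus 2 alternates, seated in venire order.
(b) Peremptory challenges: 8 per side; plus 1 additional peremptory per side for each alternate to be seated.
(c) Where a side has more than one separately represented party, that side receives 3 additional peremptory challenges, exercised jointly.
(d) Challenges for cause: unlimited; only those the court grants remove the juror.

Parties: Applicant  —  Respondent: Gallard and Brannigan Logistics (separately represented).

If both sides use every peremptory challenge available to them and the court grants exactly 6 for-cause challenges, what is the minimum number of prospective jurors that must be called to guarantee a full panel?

37

Seats to fill: 6 + 2 alternates = 8.
Peremptories — Applicant: 8 + 1×2 = 10; Respondent: 8 + 1×2 + 3 = 13; total 23.
For-cause removals: 6.
Minimum venire: 8 + 23 + 6 = 37.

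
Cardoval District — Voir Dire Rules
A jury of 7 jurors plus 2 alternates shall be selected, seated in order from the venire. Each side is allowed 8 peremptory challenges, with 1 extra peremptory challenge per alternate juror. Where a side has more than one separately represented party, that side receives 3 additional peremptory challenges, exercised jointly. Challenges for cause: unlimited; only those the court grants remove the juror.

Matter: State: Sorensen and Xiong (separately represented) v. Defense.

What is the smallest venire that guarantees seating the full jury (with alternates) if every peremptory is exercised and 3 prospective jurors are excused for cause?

Seats to fill: 7 + 2 alternates = 9.
Peremptories — State: 8 + 1×2 + 3 = 13; Defense: 8 + 1×2 = 10; total 23.
For-cause removals: 3.
Minimum venire: 9 + 23 + 3 = 35.

35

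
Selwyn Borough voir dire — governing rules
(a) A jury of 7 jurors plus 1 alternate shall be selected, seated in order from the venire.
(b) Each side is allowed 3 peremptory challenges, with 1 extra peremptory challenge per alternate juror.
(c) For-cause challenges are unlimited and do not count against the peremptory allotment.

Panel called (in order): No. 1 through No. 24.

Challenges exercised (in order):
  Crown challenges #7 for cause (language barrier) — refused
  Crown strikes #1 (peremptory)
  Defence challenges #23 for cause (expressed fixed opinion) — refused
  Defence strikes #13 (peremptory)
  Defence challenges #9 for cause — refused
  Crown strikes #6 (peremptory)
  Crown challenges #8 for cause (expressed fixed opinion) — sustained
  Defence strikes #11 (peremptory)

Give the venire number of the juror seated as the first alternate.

Removed: #1, #6, #8, #11, #13. (#7, #9, #23 stay — for-cause denied.)
Filling seats in venire order through position 8: #2, #3, #4, #5, #7, #9, #10, #12.
So alternate 1 is #12.

12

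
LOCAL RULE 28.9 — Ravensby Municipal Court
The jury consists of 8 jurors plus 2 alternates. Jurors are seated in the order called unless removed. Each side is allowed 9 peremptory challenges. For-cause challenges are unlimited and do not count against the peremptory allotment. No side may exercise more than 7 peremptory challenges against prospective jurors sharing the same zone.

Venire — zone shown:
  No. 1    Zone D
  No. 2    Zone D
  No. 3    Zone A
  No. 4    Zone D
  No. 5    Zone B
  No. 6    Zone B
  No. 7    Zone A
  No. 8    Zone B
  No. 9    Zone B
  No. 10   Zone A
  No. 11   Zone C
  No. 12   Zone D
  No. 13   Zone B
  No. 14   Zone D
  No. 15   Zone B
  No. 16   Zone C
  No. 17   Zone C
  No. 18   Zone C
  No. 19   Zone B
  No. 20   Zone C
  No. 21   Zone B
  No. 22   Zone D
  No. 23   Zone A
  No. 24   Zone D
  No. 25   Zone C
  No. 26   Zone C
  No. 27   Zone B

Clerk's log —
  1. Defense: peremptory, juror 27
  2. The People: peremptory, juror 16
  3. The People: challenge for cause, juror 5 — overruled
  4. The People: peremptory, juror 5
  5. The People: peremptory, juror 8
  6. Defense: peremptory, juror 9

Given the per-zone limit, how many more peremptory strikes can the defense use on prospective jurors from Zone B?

5

Defense peremptories so far: #27, #9 — 2 of 9 used, 7 left overall.
Against Zone B: #27, #9 — 2 used; per-zone cap 7 leaves 5.
Binding limit: min(7, 5) = 5.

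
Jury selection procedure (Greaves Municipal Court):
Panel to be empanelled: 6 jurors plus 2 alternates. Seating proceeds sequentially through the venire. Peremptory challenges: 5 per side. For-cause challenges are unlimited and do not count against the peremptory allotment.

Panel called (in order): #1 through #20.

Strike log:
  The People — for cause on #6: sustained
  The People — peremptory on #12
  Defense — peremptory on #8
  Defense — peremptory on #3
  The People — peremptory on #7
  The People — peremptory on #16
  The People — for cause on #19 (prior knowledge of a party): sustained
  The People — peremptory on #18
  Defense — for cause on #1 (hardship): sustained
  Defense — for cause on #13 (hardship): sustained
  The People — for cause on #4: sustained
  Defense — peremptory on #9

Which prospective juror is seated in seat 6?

15

Removed: #1, #3, #4, #6, #7, #8, #9, #12, #13, #16, #18, #19.
Filling seats in venire order through position 6: #2, #5, #10, #11, #14, #15.
So seat 6 is #15.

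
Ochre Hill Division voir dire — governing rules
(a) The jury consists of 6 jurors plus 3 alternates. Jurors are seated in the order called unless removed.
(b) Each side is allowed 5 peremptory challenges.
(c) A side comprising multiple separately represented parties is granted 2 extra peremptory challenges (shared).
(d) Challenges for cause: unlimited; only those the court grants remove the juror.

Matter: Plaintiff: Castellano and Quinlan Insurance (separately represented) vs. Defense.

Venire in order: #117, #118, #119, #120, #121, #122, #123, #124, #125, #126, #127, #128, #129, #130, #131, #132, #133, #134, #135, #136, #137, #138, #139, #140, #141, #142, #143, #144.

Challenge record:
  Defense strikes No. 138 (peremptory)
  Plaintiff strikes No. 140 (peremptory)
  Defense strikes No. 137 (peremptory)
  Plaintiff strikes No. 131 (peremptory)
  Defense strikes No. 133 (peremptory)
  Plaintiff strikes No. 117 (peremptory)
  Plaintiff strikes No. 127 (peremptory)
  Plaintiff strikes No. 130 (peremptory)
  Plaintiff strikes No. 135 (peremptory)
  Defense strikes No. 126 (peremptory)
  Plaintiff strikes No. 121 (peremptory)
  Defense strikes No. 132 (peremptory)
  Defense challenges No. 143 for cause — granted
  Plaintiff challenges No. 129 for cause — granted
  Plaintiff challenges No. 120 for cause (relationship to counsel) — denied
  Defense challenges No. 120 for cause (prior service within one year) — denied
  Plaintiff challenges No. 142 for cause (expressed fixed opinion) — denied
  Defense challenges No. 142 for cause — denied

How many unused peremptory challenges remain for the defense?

Defense allotment: 5.
Defense peremptories used: #138, #137, #133, #126, #132 — 5 (for-cause on #143, #120, #142 don't count).
Remaining: 5 − 5 = 0.

0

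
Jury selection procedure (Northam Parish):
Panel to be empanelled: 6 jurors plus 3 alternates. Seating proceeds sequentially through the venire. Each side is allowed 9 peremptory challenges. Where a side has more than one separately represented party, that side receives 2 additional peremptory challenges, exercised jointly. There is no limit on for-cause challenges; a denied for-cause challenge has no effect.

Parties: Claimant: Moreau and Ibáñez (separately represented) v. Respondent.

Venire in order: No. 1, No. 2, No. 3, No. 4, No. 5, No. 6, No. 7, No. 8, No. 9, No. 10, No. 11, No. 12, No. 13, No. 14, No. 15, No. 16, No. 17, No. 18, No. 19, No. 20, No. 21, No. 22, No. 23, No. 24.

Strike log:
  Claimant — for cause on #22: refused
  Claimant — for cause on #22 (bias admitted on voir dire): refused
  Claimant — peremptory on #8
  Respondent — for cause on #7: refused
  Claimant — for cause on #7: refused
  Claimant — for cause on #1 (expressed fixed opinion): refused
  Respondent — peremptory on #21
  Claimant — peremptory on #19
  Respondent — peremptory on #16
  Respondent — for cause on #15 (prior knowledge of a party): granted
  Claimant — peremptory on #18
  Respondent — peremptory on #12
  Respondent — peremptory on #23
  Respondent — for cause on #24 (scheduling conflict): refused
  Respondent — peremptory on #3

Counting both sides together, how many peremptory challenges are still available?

12

Claimant allotment: 9 base + 2 multi-party = 11. Respondent allotment: 9.
Claimant peremptories used: #8, #19, #18 — 3 (for-cause on #22, #22, #7, #1 don't count).
Respondent peremptories used: #21, #16, #12, #23, #3 — 5 (for-cause on #7, #15, #24 don't count).
Remaining: (11 − 3) + (9 − 5) = 12.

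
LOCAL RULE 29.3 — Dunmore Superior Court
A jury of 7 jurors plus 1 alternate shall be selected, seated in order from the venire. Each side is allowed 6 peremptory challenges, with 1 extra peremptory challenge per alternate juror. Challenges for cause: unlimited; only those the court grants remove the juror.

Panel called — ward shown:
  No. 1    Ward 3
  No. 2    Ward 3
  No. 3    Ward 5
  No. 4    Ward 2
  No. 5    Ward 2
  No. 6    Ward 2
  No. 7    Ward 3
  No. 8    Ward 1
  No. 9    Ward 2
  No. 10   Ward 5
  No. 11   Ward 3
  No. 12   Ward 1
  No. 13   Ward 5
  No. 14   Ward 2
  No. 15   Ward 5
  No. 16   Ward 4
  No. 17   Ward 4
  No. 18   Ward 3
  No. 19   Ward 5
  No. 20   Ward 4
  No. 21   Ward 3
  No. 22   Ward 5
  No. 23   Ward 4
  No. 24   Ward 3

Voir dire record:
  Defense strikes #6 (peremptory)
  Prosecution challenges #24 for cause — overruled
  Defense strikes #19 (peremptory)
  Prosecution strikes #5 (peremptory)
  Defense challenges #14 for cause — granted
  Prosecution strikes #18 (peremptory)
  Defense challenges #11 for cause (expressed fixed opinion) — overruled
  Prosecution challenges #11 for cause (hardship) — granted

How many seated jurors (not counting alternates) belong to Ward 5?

Removed: #5, #6, #11, #14, #18, #19.
Seated jurors 1–7: #1, #2, #3, #4, #7, #8, #9 (alternates #10 not counted).
Of those, in Ward 5: #3 → 1.

1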